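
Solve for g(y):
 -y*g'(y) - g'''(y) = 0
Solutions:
 g(y) = C1 + Integral(C2*airyai(-y) + C3*airybi(-y), y)


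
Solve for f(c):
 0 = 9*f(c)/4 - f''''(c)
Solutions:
 f(c) = C1*exp(-sqrt(6)*c/2) + C2*exp(sqrt(6)*c/2) + C3*sin(sqrt(6)*c/2) + C4*cos(sqrt(6)*c/2)


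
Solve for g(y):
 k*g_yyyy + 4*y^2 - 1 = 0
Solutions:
 g(y) = C1 + C2*y + C3*y^2 + C4*y^3 - y^6/(90*k) + y^4/(24*k)


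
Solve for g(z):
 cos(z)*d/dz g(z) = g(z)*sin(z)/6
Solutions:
 g(z) = C1/cos(z)^(1/6)


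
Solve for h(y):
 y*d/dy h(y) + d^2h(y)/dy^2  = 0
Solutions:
 h(y) = C1 + C2*erf(sqrt(2)*y/2)


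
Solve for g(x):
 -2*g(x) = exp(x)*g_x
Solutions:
 g(x) = C1*exp(2*exp(-x))


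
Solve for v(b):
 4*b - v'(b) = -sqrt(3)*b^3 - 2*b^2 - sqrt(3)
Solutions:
 v(b) = C1 + sqrt(3)*b^4/4 + 2*b^3/3 + 2*b^2 + sqrt(3)*b


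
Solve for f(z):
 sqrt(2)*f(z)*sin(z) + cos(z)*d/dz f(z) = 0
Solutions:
 f(z) = C1*cos(z)^(sqrt(2))


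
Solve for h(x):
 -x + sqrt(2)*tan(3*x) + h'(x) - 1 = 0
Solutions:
 h(x) = C1 + x^2/2 + x + sqrt(2)*log(cos(3*x))/3


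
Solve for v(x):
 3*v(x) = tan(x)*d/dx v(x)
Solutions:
 v(x) = C1*sin(x)^3


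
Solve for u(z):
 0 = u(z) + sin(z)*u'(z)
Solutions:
 u(z) = C1*sqrt(cos(z) + 1)/sqrt(cos(z) - 1)


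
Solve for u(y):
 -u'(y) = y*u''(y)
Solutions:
 u(y) = C1 + C2*log(y)


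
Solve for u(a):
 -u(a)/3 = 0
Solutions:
 u(a) = 0


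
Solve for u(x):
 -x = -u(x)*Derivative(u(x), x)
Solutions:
 u(x) = -sqrt(C1 + x^2)
 u(x) = sqrt(C1 + x^2)


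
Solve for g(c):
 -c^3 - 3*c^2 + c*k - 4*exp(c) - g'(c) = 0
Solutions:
 g(c) = C1 - c^4/4 - c^3 + c^2*k/2 - 4*exp(c)


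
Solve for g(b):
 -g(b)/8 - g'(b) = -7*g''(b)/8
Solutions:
 g(b) = C1*exp(b*(4 - sqrt(23))/7) + C2*exp(b*(4 + sqrt(23))/7)


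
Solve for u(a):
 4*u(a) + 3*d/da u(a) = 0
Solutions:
 u(a) = C1*exp(-4*a/3)


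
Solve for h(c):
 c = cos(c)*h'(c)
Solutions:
 h(c) = C1 + Integral(c/cos(c), c)


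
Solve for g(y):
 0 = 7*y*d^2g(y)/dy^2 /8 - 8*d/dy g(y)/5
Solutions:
 g(y) = C1 + C2*y^(99/35)


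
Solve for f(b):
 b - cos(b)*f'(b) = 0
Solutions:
 f(b) = C1 + Integral(b/cos(b), b)


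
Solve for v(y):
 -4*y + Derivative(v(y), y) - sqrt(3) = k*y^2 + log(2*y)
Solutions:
 v(y) = C1 + k*y^3/3 + 2*y^2 + y*log(y) - y + y*log(2) + sqrt(3)*y


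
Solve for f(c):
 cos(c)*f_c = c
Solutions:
 f(c) = C1 + Integral(c/cos(c), c)


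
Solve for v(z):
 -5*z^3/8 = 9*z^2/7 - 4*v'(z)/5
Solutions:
 v(z) = C1 + 25*z^4/128 + 15*z^3/28


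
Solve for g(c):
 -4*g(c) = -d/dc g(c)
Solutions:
 g(c) = C1*exp(4*c)


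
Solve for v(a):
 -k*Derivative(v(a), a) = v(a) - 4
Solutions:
 v(a) = C1*exp(-a/k) + 4


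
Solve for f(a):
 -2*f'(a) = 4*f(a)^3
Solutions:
 f(a) = -sqrt(2)*sqrt(-1/(C1 - 2*a))/2
 f(a) = sqrt(2)*sqrt(-1/(C1 - 2*a))/2


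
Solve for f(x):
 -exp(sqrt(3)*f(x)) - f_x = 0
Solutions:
 f(x) = sqrt(3)*(2*log(1/(C1 + x)) - log(3))/6


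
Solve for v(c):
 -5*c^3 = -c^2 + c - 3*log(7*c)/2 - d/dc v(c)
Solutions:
 v(c) = C1 + 5*c^4/4 - c^3/3 + c^2/2 - 3*c*log(c)/2 - 3*c*log(7)/2 + 3*c/2


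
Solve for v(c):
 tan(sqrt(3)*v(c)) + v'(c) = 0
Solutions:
 v(c) = sqrt(3)*(pi - asin(C1*exp(-sqrt(3)*c)))/3
 v(c) = sqrt(3)*asin(C1*exp(-sqrt(3)*c))/3


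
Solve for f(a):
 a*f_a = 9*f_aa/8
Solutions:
 f(a) = C1 + C2*erfi(2*a/3)


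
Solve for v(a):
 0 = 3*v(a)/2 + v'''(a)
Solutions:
 v(a) = C3*exp(-2^(2/3)*3^(1/3)*a/2) + (C1*sin(2^(2/3)*3^(5/6)*a/4) + C2*cos(2^(2/3)*3^(5/6)*a/4))*exp(2^(2/3)*3^(1/3)*a/4)


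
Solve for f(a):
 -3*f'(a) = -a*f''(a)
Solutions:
 f(a) = C1 + C2*a^4


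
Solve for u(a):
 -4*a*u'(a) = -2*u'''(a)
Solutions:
 u(a) = C1 + Integral(C2*airyai(2^(1/3)*a) + C3*airybi(2^(1/3)*a), a)


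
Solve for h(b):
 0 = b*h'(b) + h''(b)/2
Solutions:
 h(b) = C1 + C2*erf(b)


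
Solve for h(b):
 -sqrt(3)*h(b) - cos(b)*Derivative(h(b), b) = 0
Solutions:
 h(b) = C1*(sin(b) - 1)^(sqrt(3)/2)/(sin(b) + 1)^(sqrt(3)/2)


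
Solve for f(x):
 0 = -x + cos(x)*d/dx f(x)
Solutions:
 f(x) = C1 + Integral(x/cos(x), x)


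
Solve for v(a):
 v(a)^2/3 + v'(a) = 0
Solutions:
 v(a) = 3/(C1 + a)


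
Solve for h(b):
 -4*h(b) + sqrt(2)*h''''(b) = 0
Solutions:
 h(b) = C1*exp(-2^(3/8)*b) + C2*exp(2^(3/8)*b) + C3*sin(2^(3/8)*b) + C4*cos(2^(3/8)*b)


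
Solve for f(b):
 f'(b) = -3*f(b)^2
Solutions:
 f(b) = 1/(C1 + 3*b)


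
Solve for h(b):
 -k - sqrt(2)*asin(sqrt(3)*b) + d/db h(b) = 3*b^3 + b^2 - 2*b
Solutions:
 h(b) = C1 + 3*b^4/4 + b^3/3 - b^2 + b*k + sqrt(2)*(b*asin(sqrt(3)*b) + sqrt(3)*sqrt(1 - 3*b^2)/3)


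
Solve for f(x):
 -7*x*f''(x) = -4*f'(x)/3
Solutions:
 f(x) = C1 + C2*x^(25/21)


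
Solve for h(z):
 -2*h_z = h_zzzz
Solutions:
 h(z) = C1 + C4*exp(-2^(1/3)*z) + (C2*sin(2^(1/3)*sqrt(3)*z/2) + C3*cos(2^(1/3)*sqrt(3)*z/2))*exp(2^(1/3)*z/2)


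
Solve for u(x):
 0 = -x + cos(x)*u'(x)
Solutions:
 u(x) = C1 + Integral(x/cos(x), x)


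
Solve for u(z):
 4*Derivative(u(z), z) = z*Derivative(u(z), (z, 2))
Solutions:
 u(z) = C1 + C2*z^5


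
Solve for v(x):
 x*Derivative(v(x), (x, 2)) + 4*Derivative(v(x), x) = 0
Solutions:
 v(x) = C1 + C2/x^3


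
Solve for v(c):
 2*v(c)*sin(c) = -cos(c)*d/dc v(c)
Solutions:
 v(c) = C1*cos(c)^2


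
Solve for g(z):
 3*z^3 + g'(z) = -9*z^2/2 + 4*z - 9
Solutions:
 g(z) = C1 - 3*z^4/4 - 3*z^3/2 + 2*z^2 - 9*z


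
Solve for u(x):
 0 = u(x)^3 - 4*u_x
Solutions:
 u(x) = -sqrt(2)*sqrt(-1/(C1 + x))
 u(x) = sqrt(2)*sqrt(-1/(C1 + x))


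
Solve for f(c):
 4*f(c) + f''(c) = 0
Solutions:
 f(c) = C1*sin(2*c) + C2*cos(2*c)


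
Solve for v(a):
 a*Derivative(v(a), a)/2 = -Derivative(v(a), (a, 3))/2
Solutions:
 v(a) = C1 + Integral(C2*airyai(-a) + C3*airybi(-a), a)


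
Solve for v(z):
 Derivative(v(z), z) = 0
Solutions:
 v(z) = C1


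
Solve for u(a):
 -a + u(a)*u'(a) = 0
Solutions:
 u(a) = -sqrt(C1 + a^2)
 u(a) = sqrt(C1 + a^2)


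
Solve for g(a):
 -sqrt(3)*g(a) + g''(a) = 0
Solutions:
 g(a) = C1*exp(-3^(1/4)*a) + C2*exp(3^(1/4)*a)


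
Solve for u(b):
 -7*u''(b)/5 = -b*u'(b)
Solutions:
 u(b) = C1 + C2*erfi(sqrt(70)*b/14)


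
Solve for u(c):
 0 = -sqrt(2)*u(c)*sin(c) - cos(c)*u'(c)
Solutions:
 u(c) = C1*cos(c)^(sqrt(2))


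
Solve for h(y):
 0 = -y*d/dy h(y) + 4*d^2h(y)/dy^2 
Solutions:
 h(y) = C1 + C2*erfi(sqrt(2)*y/4)


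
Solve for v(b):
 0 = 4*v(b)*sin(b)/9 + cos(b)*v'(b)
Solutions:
 v(b) = C1*cos(b)^(4/9)


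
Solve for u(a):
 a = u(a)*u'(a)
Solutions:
 u(a) = -sqrt(C1 + a^2)
 u(a) = sqrt(C1 + a^2)


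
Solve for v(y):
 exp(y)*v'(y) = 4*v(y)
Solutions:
 v(y) = C1*exp(-4*exp(-y))


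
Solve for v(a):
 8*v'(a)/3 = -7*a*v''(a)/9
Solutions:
 v(a) = C1 + C2/a^(17/7)


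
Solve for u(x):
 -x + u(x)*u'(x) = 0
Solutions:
 u(x) = -sqrt(C1 + x^2)
 u(x) = sqrt(C1 + x^2)


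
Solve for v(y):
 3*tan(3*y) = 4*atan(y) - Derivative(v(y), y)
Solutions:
 v(y) = C1 + 4*y*atan(y) - 2*log(y^2 + 1) + log(cos(3*y))


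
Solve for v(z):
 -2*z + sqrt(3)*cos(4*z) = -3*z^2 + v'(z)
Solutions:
 v(z) = C1 + z^3 - z^2 + sqrt(3)*sin(4*z)/4


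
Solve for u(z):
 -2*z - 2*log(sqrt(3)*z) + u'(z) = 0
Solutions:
 u(z) = C1 + z^2 + 2*z*log(z) - 2*z + z*log(3)


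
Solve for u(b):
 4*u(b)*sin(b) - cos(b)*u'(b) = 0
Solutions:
 u(b) = C1/cos(b)^4


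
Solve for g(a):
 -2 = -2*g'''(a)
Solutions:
 g(a) = C1 + C2*a + C3*a^2 + a^3/6


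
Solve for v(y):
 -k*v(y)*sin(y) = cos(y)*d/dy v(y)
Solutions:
 v(y) = C1*exp(k*log(cos(y)))


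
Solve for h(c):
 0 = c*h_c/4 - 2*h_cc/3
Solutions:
 h(c) = C1 + C2*erfi(sqrt(3)*c/4)


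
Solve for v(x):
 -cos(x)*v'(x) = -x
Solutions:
 v(x) = C1 + Integral(x/cos(x), x)


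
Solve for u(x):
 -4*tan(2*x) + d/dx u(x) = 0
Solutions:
 u(x) = C1 - 2*log(cos(2*x))


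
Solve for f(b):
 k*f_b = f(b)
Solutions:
 f(b) = C1*exp(b/k)


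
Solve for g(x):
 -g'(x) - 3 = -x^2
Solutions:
 g(x) = C1 + x^3/3 - 3*x


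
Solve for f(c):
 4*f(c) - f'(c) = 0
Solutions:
 f(c) = C1*exp(4*c)


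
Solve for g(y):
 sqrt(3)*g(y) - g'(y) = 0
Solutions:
 g(y) = C1*exp(sqrt(3)*y)


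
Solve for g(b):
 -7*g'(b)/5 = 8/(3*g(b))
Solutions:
 g(b) = -sqrt(C1 - 1680*b)/21
 g(b) = sqrt(C1 - 1680*b)/21


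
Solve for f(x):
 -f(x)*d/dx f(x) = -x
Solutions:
 f(x) = -sqrt(C1 + x^2)
 f(x) = sqrt(C1 + x^2)


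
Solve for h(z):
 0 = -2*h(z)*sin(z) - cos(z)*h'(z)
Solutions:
 h(z) = C1*cos(z)^2


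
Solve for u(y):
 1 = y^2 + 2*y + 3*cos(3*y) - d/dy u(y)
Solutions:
 u(y) = C1 + y^3/3 + y^2 - y + sin(3*y)


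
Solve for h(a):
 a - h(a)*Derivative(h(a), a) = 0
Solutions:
 h(a) = -sqrt(C1 + a^2)
 h(a) = sqrt(C1 + a^2)


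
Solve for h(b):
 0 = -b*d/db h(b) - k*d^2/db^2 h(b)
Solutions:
 h(b) = C1 + C2*sqrt(k)*erf(sqrt(2)*b*sqrt(1/k)/2)


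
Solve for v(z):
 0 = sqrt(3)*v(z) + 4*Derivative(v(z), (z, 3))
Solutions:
 v(z) = C3*exp(-2^(1/3)*3^(1/6)*z/2) + (C1*sin(2^(1/3)*3^(2/3)*z/4) + C2*cos(2^(1/3)*3^(2/3)*z/4))*exp(2^(1/3)*3^(1/6)*z/4)


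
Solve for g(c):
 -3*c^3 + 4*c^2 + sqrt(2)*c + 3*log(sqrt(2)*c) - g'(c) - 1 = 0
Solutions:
 g(c) = C1 - 3*c^4/4 + 4*c^3/3 + sqrt(2)*c^2/2 + 3*c*log(c) - 4*c + 3*c*log(2)/2


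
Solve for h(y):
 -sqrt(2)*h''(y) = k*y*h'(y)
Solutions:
 h(y) = Piecewise((-2^(3/4)*sqrt(pi)*C1*erf(2^(1/4)*sqrt(k)*y/2)/(2*sqrt(k)) - C2, (k > 0) | (k < 0)), (-C1*y - C2, True))


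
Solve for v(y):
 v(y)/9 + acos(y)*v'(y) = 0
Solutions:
 v(y) = C1*exp(-Integral(1/acos(y), y)/9)


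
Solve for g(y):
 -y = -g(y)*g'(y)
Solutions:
 g(y) = -sqrt(C1 + y^2)
 g(y) = sqrt(C1 + y^2)


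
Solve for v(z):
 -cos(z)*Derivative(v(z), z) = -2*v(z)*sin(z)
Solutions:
 v(z) = C1/cos(z)^2


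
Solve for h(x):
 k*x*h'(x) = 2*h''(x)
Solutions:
 h(x) = Piecewise((-sqrt(pi)*C1*erf(x*sqrt(-k)/2)/sqrt(-k) - C2, (k > 0) | (k < 0)), (-C1*x - C2, True))


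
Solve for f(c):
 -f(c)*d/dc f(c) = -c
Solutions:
 f(c) = -sqrt(C1 + c^2)
 f(c) = sqrt(C1 + c^2)


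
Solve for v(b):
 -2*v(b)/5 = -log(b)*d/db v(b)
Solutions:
 v(b) = C1*exp(2*li(b)/5)


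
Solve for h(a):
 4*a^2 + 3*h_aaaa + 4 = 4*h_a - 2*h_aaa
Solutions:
 h(a) = C1 + C2*exp(-a*(2*2^(2/3)/(9*sqrt(705) + 239)^(1/3) + 4 + 2^(1/3)*(9*sqrt(705) + 239)^(1/3))/18)*sin(2^(1/3)*sqrt(3)*a*(-(9*sqrt(705) + 239)^(1/3) + 2*2^(1/3)/(9*sqrt(705) + 239)^(1/3))/18) + C3*exp(-a*(2*2^(2/3)/(9*sqrt(705) + 239)^(1/3) + 4 + 2^(1/3)*(9*sqrt(705) + 239)^(1/3))/18)*cos(2^(1/3)*sqrt(3)*a*(-(9*sqrt(705) + 239)^(1/3) + 2*2^(1/3)/(9*sqrt(705) + 239)^(1/3))/18) + C4*exp(a*(-2 + 2*2^(2/3)/(9*sqrt(705) + 239)^(1/3) + 2^(1/3)*(9*sqrt(705) + 239)^(1/3))/9) + a^3/3 + 2*a


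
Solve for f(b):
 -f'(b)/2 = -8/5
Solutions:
 f(b) = C1 + 16*b/5


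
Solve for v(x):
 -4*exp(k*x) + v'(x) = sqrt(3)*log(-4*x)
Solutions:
 v(x) = C1 + sqrt(3)*x*log(-x) + sqrt(3)*x*(-1 + 2*log(2)) + Piecewise((4*exp(k*x)/k, Ne(k, 0)), (4*x, True))


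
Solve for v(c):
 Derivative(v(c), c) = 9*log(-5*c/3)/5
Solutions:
 v(c) = C1 + 9*c*log(-c)/5 + 9*c*(-log(3) - 1 + log(5))/5


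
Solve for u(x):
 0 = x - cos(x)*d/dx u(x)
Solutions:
 u(x) = C1 + Integral(x/cos(x), x)


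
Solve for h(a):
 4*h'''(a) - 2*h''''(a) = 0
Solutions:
 h(a) = C1 + C2*a + C3*a^2 + C4*exp(2*a)


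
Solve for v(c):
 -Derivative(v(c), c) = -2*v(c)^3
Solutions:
 v(c) = -sqrt(2)*sqrt(-1/(C1 + 2*c))/2
 v(c) = sqrt(2)*sqrt(-1/(C1 + 2*c))/2


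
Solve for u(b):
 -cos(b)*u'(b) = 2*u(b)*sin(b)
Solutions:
 u(b) = C1*cos(b)^2


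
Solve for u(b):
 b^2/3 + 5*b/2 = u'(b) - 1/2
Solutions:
 u(b) = C1 + b^3/9 + 5*b^2/4 + b/2


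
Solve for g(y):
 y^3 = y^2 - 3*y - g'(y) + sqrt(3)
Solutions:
 g(y) = C1 - y^4/4 + y^3/3 - 3*y^2/2 + sqrt(3)*y


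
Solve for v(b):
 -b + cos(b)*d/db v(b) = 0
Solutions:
 v(b) = C1 + Integral(b/cos(b), b)


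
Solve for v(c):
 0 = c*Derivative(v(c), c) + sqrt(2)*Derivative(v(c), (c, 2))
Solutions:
 v(c) = C1 + C2*erf(2^(1/4)*c/2)


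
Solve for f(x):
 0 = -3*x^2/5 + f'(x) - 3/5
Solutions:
 f(x) = C1 + x^3/5 + 3*x/5


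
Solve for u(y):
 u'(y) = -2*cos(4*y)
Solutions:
 u(y) = C1 - sin(4*y)/2


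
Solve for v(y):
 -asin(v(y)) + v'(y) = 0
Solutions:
 Integral(1/asin(_y), (_y, v(y))) = C1 + y


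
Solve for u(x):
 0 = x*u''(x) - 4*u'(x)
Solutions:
 u(x) = C1 + C2*x^5


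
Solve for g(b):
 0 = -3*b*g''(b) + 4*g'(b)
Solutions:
 g(b) = C1 + C2*b^(7/3)


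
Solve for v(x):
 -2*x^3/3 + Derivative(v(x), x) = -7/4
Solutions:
 v(x) = C1 + x^4/6 - 7*x/4


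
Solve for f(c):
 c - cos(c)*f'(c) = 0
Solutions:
 f(c) = C1 + Integral(c/cos(c), c)


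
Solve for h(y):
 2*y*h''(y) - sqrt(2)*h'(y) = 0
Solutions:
 h(y) = C1 + C2*y^(sqrt(2)/2 + 1)


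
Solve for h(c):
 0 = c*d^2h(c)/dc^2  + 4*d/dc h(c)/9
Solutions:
 h(c) = C1 + C2*c^(5/9)


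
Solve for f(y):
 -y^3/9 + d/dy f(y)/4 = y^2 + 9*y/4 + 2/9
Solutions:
 f(y) = C1 + y^4/9 + 4*y^3/3 + 9*y^2/2 + 8*y/9


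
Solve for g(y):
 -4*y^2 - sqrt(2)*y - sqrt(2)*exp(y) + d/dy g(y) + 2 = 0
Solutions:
 g(y) = C1 + 4*y^3/3 + sqrt(2)*y^2/2 - 2*y + sqrt(2)*exp(y)


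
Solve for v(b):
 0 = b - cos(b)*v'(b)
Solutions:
 v(b) = C1 + Integral(b/cos(b), b)


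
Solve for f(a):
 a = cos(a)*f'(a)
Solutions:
 f(a) = C1 + Integral(a/cos(a), a)


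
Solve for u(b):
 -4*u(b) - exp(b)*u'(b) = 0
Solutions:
 u(b) = C1*exp(4*exp(-b))


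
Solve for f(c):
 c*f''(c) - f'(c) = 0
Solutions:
 f(c) = C1 + C2*c^2


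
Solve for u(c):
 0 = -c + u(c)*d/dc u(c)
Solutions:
 u(c) = -sqrt(C1 + c^2)
 u(c) = sqrt(C1 + c^2)


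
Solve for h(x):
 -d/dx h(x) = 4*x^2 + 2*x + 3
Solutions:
 h(x) = C1 - 4*x^3/3 - x^2 - 3*x


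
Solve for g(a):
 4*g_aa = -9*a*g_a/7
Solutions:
 g(a) = C1 + C2*erf(3*sqrt(14)*a/28)


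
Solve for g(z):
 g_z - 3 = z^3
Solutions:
 g(z) = C1 + z^4/4 + 3*z


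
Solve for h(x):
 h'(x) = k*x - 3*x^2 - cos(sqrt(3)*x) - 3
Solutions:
 h(x) = C1 + k*x^2/2 - x^3 - 3*x - sqrt(3)*sin(sqrt(3)*x)/3


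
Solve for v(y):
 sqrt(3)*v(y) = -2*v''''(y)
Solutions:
 v(y) = (C1*sin(2^(1/4)*3^(1/8)*y/2) + C2*cos(2^(1/4)*3^(1/8)*y/2))*exp(-2^(1/4)*3^(1/8)*y/2) + (C3*sin(2^(1/4)*3^(1/8)*y/2) + C4*cos(2^(1/4)*3^(1/8)*y/2))*exp(2^(1/4)*3^(1/8)*y/2)


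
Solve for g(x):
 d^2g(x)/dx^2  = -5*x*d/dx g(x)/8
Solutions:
 g(x) = C1 + C2*erf(sqrt(5)*x/4)


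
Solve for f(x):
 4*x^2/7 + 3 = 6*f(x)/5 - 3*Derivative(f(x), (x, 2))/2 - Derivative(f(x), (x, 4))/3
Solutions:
 f(x) = C1*exp(-sqrt(15)*x*sqrt(-15 + sqrt(385))/10) + C2*exp(sqrt(15)*x*sqrt(-15 + sqrt(385))/10) + C3*sin(sqrt(15)*x*sqrt(15 + sqrt(385))/10) + C4*cos(sqrt(15)*x*sqrt(15 + sqrt(385))/10) + 10*x^2/21 + 155/42


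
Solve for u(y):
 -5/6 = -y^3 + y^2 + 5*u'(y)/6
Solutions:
 u(y) = C1 + 3*y^4/10 - 2*y^3/5 - y


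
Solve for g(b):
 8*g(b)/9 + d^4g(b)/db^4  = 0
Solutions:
 g(b) = (C1*sin(2^(1/4)*sqrt(3)*b/3) + C2*cos(2^(1/4)*sqrt(3)*b/3))*exp(-2^(1/4)*sqrt(3)*b/3) + (C3*sin(2^(1/4)*sqrt(3)*b/3) + C4*cos(2^(1/4)*sqrt(3)*b/3))*exp(2^(1/4)*sqrt(3)*b/3)


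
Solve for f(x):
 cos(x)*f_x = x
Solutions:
 f(x) = C1 + Integral(x/cos(x), x)


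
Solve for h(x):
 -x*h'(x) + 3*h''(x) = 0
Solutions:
 h(x) = C1 + C2*erfi(sqrt(6)*x/6)


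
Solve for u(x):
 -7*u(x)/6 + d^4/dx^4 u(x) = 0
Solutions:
 u(x) = C1*exp(-6^(3/4)*7^(1/4)*x/6) + C2*exp(6^(3/4)*7^(1/4)*x/6) + C3*sin(6^(3/4)*7^(1/4)*x/6) + C4*cos(6^(3/4)*7^(1/4)*x/6)


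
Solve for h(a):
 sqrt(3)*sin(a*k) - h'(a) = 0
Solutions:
 h(a) = C1 - sqrt(3)*cos(a*k)/k


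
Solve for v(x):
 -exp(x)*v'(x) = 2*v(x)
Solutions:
 v(x) = C1*exp(2*exp(-x))


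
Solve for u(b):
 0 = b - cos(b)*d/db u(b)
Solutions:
 u(b) = C1 + Integral(b/cos(b), b)


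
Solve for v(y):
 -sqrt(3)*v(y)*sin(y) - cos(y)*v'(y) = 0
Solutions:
 v(y) = C1*cos(y)^(sqrt(3))


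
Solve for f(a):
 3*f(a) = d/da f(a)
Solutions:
 f(a) = C1*exp(3*a)


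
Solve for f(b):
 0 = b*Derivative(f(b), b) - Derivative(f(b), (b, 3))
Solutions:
 f(b) = C1 + Integral(C2*airyai(b) + C3*airybi(b), b)


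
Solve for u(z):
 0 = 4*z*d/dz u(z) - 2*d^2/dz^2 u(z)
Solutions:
 u(z) = C1 + C2*erfi(z)


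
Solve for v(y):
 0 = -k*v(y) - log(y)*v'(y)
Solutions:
 v(y) = C1*exp(-k*li(y))


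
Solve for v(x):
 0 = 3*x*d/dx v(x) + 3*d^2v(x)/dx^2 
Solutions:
 v(x) = C1 + C2*erf(sqrt(2)*x/2)


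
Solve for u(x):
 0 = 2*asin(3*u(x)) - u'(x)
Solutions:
 Integral(1/asin(3*_y), (_y, u(x))) = C1 + 2*x


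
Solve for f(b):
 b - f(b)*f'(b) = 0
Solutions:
 f(b) = -sqrt(C1 + b^2)
 f(b) = sqrt(C1 + b^2)


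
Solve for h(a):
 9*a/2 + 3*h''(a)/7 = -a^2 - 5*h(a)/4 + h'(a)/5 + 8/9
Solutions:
 h(a) = -4*a^2/5 - 482*a/125 + (C1*sin(2*sqrt(161)*a/15) + C2*cos(2*sqrt(161)*a/15))*exp(7*a/30) + 126536/196875


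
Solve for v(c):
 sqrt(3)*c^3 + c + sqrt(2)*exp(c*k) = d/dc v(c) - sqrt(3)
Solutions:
 v(c) = C1 + sqrt(3)*c^4/4 + c^2/2 + sqrt(3)*c + sqrt(2)*exp(c*k)/k


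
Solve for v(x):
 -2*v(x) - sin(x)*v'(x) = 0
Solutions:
 v(x) = C1*(cos(x) + 1)/(cos(x) - 1)


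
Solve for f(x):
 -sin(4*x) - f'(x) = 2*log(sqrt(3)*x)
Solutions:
 f(x) = C1 - 2*x*log(x) - x*log(3) + 2*x + cos(4*x)/4


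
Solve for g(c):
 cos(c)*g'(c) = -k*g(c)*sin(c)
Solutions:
 g(c) = C1*exp(k*log(cos(c)))


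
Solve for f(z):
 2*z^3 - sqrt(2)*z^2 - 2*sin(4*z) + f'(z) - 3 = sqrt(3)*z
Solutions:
 f(z) = C1 - z^4/2 + sqrt(2)*z^3/3 + sqrt(3)*z^2/2 + 3*z - cos(4*z)/2


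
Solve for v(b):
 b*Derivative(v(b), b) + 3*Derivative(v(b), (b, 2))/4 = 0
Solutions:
 v(b) = C1 + C2*erf(sqrt(6)*b/3)


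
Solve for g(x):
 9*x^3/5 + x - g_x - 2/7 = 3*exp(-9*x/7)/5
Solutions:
 g(x) = C1 + 9*x^4/20 + x^2/2 - 2*x/7 + 7*exp(-9*x/7)/15


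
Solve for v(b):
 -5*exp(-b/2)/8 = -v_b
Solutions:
 v(b) = C1 - 5*exp(-b/2)/4


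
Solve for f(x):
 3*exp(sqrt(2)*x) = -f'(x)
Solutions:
 f(x) = C1 - 3*sqrt(2)*exp(sqrt(2)*x)/2


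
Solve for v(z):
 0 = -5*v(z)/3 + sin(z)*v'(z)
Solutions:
 v(z) = C1*(cos(z) - 1)^(5/6)/(cos(z) + 1)^(5/6)


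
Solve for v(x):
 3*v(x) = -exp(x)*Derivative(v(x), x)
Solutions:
 v(x) = C1*exp(3*exp(-x))


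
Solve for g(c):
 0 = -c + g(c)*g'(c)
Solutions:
 g(c) = -sqrt(C1 + c^2)
 g(c) = sqrt(C1 + c^2)


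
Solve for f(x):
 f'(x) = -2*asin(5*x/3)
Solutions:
 f(x) = C1 - 2*x*asin(5*x/3) - 2*sqrt(9 - 25*x^2)/5


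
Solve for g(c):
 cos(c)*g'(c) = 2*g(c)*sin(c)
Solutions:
 g(c) = C1/cos(c)^2


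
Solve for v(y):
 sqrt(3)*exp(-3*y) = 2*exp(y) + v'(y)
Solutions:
 v(y) = C1 - 2*exp(y) - sqrt(3)*exp(-3*y)/3


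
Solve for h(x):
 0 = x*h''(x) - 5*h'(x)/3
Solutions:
 h(x) = C1 + C2*x^(8/3)


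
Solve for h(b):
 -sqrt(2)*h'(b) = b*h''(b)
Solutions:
 h(b) = C1 + C2*b^(1 - sqrt(2))


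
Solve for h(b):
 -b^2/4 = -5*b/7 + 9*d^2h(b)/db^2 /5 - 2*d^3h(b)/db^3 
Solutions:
 h(b) = C1 + C2*b + C3*exp(9*b/10) - 5*b^4/432 + 25*b^3/1701 + 250*b^2/5103


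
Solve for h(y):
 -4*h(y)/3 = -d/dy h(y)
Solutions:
 h(y) = C1*exp(4*y/3)


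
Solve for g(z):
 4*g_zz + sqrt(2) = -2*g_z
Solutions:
 g(z) = C1 + C2*exp(-z/2) - sqrt(2)*z/2


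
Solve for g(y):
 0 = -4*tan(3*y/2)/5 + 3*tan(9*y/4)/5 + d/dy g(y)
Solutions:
 g(y) = C1 - 8*log(cos(3*y/2))/15 + 4*log(cos(9*y/4))/15


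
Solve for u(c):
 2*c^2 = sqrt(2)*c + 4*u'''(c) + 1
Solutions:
 u(c) = C1 + C2*c + C3*c^2 + c^5/120 - sqrt(2)*c^4/96 - c^3/24


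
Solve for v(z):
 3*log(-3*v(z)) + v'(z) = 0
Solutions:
 Integral(1/(log(-_y) + log(3)), (_y, v(z)))/3 = C1 - z


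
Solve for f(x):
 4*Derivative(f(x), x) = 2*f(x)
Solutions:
 f(x) = C1*exp(x/2)


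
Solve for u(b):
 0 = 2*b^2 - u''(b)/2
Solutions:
 u(b) = C1 + C2*b + b^4/3


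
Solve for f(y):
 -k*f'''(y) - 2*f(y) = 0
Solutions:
 f(y) = C1*exp(2^(1/3)*y*(-1/k)^(1/3)) + C2*exp(2^(1/3)*y*(-1/k)^(1/3)*(-1 + sqrt(3)*I)/2) + C3*exp(-2^(1/3)*y*(-1/k)^(1/3)*(1 + sqrt(3)*I)/2)


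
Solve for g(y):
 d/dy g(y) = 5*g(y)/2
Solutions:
 g(y) = C1*exp(5*y/2)


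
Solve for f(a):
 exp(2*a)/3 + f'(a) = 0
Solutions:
 f(a) = C1 - exp(2*a)/6


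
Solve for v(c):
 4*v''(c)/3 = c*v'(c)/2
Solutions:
 v(c) = C1 + C2*erfi(sqrt(3)*c/4)


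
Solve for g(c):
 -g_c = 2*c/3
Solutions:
 g(c) = C1 - c^2/3


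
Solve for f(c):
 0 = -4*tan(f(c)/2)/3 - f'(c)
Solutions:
 f(c) = -2*asin(C1*exp(-2*c/3)) + 2*pi
 f(c) = 2*asin(C1*exp(-2*c/3))


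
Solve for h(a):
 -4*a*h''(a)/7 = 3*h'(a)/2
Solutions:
 h(a) = C1 + C2/a^(13/8)


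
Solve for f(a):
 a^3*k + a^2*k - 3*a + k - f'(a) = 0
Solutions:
 f(a) = C1 + a^4*k/4 + a^3*k/3 - 3*a^2/2 + a*k


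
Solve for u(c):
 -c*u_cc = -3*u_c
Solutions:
 u(c) = C1 + C2*c^4


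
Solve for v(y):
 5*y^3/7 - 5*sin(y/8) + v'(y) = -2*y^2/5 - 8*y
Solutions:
 v(y) = C1 - 5*y^4/28 - 2*y^3/15 - 4*y^2 - 40*cos(y/8)


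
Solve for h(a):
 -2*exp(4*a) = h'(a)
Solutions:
 h(a) = C1 - exp(4*a)/2


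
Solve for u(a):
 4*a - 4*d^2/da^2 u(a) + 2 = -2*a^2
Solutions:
 u(a) = C1 + C2*a + a^4/24 + a^3/6 + a^2/4


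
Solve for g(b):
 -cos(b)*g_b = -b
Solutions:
 g(b) = C1 + Integral(b/cos(b), b)


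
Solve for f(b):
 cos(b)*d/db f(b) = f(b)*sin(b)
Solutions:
 f(b) = C1/cos(b)


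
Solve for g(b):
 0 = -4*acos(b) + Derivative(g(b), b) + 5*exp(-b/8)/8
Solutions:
 g(b) = C1 + 4*b*acos(b) - 4*sqrt(1 - b^2) + 5*exp(-b/8)


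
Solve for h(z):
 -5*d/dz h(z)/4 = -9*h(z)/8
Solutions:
 h(z) = C1*exp(9*z/10)


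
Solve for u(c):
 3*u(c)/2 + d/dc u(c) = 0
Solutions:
 u(c) = C1*exp(-3*c/2)


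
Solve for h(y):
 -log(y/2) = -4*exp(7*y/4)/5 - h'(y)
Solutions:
 h(y) = C1 + y*log(y) + y*(-1 - log(2)) - 16*exp(7*y/4)/35


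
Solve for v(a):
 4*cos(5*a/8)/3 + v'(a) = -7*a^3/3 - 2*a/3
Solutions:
 v(a) = C1 - 7*a^4/12 - a^2/3 - 32*sin(5*a/8)/15


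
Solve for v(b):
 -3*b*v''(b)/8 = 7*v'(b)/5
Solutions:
 v(b) = C1 + C2/b^(41/15)


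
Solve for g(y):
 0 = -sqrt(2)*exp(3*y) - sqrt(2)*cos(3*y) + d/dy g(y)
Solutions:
 g(y) = C1 + sqrt(2)*exp(3*y)/3 + sqrt(2)*sin(3*y)/3


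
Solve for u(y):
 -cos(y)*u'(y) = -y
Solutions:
 u(y) = C1 + Integral(y/cos(y), y)


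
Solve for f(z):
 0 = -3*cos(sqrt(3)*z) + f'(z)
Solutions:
 f(z) = C1 + sqrt(3)*sin(sqrt(3)*z)


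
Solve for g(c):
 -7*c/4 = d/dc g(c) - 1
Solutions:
 g(c) = C1 - 7*c^2/8 + c


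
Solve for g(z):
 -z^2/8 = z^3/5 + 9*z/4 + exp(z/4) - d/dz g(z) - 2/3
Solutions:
 g(z) = C1 + z^4/20 + z^3/24 + 9*z^2/8 - 2*z/3 + 4*exp(z/4)


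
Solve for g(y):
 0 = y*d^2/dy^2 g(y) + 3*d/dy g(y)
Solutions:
 g(y) = C1 + C2/y^2


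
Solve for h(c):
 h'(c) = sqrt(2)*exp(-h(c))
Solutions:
 h(c) = log(C1 + sqrt(2)*c)


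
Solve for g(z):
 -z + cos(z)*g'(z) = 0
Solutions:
 g(z) = C1 + Integral(z/cos(z), z)


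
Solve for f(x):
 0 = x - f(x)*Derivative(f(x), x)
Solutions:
 f(x) = -sqrt(C1 + x^2)
 f(x) = sqrt(C1 + x^2)


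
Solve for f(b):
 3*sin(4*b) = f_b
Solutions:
 f(b) = C1 - 3*cos(4*b)/4


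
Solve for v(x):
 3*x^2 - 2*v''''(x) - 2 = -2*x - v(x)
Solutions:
 v(x) = C1*exp(-2^(3/4)*x/2) + C2*exp(2^(3/4)*x/2) + C3*sin(2^(3/4)*x/2) + C4*cos(2^(3/4)*x/2) - 3*x^2 - 2*x + 2


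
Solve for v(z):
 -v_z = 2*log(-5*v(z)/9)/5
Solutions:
 5*Integral(1/(log(-_y) - 2*log(3) + log(5)), (_y, v(z)))/2 = C1 - z


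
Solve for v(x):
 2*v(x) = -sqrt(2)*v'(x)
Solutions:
 v(x) = C1*exp(-sqrt(2)*x)


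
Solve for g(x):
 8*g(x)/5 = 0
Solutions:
 g(x) = 0


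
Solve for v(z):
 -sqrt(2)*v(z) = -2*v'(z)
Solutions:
 v(z) = C1*exp(sqrt(2)*z/2)


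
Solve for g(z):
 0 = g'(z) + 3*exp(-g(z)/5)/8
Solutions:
 g(z) = 5*log(C1 - 3*z/40)


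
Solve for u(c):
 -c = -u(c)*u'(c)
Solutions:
 u(c) = -sqrt(C1 + c^2)
 u(c) = sqrt(C1 + c^2)


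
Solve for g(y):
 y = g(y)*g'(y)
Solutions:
 g(y) = -sqrt(C1 + y^2)
 g(y) = sqrt(C1 + y^2)


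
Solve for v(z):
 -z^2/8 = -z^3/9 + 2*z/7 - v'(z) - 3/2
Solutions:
 v(z) = C1 - z^4/36 + z^3/24 + z^2/7 - 3*z/2


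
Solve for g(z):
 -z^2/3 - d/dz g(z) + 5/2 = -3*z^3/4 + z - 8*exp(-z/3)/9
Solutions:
 g(z) = C1 + 3*z^4/16 - z^3/9 - z^2/2 + 5*z/2 - 8*exp(-z/3)/3


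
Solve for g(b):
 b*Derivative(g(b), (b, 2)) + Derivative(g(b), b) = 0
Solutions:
 g(b) = C1 + C2*log(b)


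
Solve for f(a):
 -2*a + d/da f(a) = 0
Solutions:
 f(a) = C1 + a^2


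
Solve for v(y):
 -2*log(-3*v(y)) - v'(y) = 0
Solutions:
 Integral(1/(log(-_y) + log(3)), (_y, v(y)))/2 = C1 - y


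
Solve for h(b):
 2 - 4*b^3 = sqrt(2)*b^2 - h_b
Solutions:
 h(b) = C1 + b^4 + sqrt(2)*b^3/3 - 2*b


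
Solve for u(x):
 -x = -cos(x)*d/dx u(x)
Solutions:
 u(x) = C1 + Integral(x/cos(x), x)


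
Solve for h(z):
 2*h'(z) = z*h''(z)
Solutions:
 h(z) = C1 + C2*z^3


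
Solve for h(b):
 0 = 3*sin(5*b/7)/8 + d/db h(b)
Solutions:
 h(b) = C1 + 21*cos(5*b/7)/40


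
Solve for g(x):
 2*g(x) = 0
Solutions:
 g(x) = 0


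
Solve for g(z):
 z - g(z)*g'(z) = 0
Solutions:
 g(z) = -sqrt(C1 + z^2)
 g(z) = sqrt(C1 + z^2)


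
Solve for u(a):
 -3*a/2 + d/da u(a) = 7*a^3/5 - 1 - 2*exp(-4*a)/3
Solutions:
 u(a) = C1 + 7*a^4/20 + 3*a^2/4 - a + exp(-4*a)/6


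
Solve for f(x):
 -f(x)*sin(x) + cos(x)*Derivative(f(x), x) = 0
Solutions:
 f(x) = C1/cos(x)


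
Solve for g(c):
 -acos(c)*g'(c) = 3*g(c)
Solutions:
 g(c) = C1*exp(-3*Integral(1/acos(c), c))


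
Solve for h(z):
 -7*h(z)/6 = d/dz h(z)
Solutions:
 h(z) = C1*exp(-7*z/6)


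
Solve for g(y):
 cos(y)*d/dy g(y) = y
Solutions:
 g(y) = C1 + Integral(y/cos(y), y)


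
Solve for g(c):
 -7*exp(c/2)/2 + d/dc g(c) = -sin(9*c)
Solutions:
 g(c) = C1 + 7*exp(c/2) + cos(9*c)/9


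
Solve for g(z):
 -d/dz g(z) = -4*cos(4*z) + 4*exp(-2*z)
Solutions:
 g(z) = C1 + sin(4*z) + 2*exp(-2*z)


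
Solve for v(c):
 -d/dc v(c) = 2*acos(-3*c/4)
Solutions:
 v(c) = C1 - 2*c*acos(-3*c/4) - 2*sqrt(16 - 9*c^2)/3


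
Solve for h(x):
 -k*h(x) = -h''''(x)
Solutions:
 h(x) = C1*exp(-k^(1/4)*x) + C2*exp(k^(1/4)*x) + C3*exp(-I*k^(1/4)*x) + C4*exp(I*k^(1/4)*x)


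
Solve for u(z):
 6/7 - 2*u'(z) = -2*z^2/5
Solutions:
 u(z) = C1 + z^3/15 + 3*z/7


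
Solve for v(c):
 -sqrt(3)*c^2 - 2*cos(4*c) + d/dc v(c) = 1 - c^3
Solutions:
 v(c) = C1 - c^4/4 + sqrt(3)*c^3/3 + c + sin(4*c)/2


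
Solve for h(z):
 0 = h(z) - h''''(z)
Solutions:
 h(z) = C1*exp(-z) + C2*exp(z) + C3*sin(z) + C4*cos(z)


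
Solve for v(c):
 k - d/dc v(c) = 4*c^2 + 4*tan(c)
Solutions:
 v(c) = C1 - 4*c^3/3 + c*k + 4*log(cos(c))


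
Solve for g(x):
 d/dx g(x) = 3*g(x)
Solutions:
 g(x) = C1*exp(3*x)


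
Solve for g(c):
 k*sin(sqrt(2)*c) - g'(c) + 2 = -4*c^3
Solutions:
 g(c) = C1 + c^4 + 2*c - sqrt(2)*k*cos(sqrt(2)*c)/2


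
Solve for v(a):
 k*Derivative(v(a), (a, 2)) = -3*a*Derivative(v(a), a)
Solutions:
 v(a) = C1 + C2*sqrt(k)*erf(sqrt(6)*a*sqrt(1/k)/2)


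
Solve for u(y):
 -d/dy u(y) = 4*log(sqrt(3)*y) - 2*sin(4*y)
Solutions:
 u(y) = C1 - 4*y*log(y) - 2*y*log(3) + 4*y - cos(4*y)/2


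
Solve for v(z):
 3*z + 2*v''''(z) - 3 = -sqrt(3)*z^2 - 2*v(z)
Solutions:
 v(z) = -sqrt(3)*z^2/2 - 3*z/2 + (C1*sin(sqrt(2)*z/2) + C2*cos(sqrt(2)*z/2))*exp(-sqrt(2)*z/2) + (C3*sin(sqrt(2)*z/2) + C4*cos(sqrt(2)*z/2))*exp(sqrt(2)*z/2) + 3/2


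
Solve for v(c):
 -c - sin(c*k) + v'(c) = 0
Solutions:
 v(c) = C1 + c^2/2 - cos(c*k)/k


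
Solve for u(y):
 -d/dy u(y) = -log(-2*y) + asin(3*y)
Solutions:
 u(y) = C1 + y*log(-y) - y*asin(3*y) - y + y*log(2) - sqrt(1 - 9*y^2)/3


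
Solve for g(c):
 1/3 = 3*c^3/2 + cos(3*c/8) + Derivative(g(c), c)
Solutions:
 g(c) = C1 - 3*c^4/8 + c/3 - 8*sin(3*c/8)/3


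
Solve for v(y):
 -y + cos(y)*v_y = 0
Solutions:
 v(y) = C1 + Integral(y/cos(y), y)


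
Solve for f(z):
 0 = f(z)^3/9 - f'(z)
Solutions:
 f(z) = -3*sqrt(2)*sqrt(-1/(C1 + z))/2
 f(z) = 3*sqrt(2)*sqrt(-1/(C1 + z))/2


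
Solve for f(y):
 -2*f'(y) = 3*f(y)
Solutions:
 f(y) = C1*exp(-3*y/2)


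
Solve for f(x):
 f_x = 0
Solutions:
 f(x) = C1


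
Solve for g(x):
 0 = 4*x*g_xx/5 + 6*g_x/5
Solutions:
 g(x) = C1 + C2/sqrt(x)


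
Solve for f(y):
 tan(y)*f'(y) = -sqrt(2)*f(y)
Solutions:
 f(y) = C1/sin(y)^(sqrt(2))


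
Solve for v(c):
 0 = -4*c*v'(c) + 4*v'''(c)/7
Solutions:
 v(c) = C1 + Integral(C2*airyai(7^(1/3)*c) + C3*airybi(7^(1/3)*c), c)


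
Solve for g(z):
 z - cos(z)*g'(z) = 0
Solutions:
 g(z) = C1 + Integral(z/cos(z), z)


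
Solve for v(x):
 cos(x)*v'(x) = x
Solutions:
 v(x) = C1 + Integral(x/cos(x), x)


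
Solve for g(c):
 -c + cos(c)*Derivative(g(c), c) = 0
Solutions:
 g(c) = C1 + Integral(c/cos(c), c)


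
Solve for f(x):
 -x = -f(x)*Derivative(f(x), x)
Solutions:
 f(x) = -sqrt(C1 + x^2)
 f(x) = sqrt(C1 + x^2)


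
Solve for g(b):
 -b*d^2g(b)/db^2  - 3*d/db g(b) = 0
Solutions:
 g(b) = C1 + C2/b^2


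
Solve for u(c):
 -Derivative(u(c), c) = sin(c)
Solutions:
 u(c) = C1 + cos(c)


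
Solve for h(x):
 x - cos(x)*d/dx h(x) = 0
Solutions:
 h(x) = C1 + Integral(x/cos(x), x)


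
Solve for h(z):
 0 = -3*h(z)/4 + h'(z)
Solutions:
 h(z) = C1*exp(3*z/4)


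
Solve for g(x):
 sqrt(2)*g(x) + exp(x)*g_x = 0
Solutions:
 g(x) = C1*exp(sqrt(2)*exp(-x))


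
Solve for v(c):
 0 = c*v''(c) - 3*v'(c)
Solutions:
 v(c) = C1 + C2*c^4


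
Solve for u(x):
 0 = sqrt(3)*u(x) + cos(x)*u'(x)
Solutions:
 u(x) = C1*(sin(x) - 1)^(sqrt(3)/2)/(sin(x) + 1)^(sqrt(3)/2)


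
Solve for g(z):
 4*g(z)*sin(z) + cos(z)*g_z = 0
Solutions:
 g(z) = C1*cos(z)^4


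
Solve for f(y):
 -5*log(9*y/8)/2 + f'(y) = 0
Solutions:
 f(y) = C1 + 5*y*log(y)/2 - 15*y*log(2)/2 - 5*y/2 + 5*y*log(3)


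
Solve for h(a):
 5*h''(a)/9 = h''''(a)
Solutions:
 h(a) = C1 + C2*a + C3*exp(-sqrt(5)*a/3) + C4*exp(sqrt(5)*a/3)


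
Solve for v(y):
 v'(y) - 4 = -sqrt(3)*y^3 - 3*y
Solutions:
 v(y) = C1 - sqrt(3)*y^4/4 - 3*y^2/2 + 4*y


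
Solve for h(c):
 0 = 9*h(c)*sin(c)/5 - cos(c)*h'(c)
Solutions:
 h(c) = C1/cos(c)^(9/5)


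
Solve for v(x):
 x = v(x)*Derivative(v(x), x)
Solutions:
 v(x) = -sqrt(C1 + x^2)
 v(x) = sqrt(C1 + x^2)


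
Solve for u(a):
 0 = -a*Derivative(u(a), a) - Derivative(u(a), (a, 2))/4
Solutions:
 u(a) = C1 + C2*erf(sqrt(2)*a)


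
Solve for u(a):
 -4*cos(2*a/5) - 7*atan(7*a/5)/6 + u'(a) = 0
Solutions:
 u(a) = C1 + 7*a*atan(7*a/5)/6 - 5*log(49*a^2 + 25)/12 + 10*sin(2*a/5)


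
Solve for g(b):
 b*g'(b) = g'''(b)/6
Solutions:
 g(b) = C1 + Integral(C2*airyai(6^(1/3)*b) + C3*airybi(6^(1/3)*b), b)


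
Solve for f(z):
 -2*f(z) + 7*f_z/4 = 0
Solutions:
 f(z) = C1*exp(8*z/7)


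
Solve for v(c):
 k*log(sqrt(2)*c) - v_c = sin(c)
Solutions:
 v(c) = C1 + c*k*(log(c) - 1) + c*k*log(2)/2 + cos(c)


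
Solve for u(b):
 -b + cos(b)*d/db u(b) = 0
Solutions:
 u(b) = C1 + Integral(b/cos(b), b)


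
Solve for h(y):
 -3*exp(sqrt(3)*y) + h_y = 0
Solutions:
 h(y) = C1 + sqrt(3)*exp(sqrt(3)*y)


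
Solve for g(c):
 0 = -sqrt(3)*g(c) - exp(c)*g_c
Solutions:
 g(c) = C1*exp(sqrt(3)*exp(-c))


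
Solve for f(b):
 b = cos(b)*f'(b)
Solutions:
 f(b) = C1 + Integral(b/cos(b), b)


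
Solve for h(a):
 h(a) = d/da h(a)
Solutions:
 h(a) = C1*exp(a)


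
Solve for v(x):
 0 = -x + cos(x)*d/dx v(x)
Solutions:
 v(x) = C1 + Integral(x/cos(x), x)


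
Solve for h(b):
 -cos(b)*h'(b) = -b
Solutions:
 h(b) = C1 + Integral(b/cos(b), b)


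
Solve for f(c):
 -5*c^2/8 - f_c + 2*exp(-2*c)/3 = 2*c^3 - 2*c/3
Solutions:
 f(c) = C1 - c^4/2 - 5*c^3/24 + c^2/3 - exp(-2*c)/3


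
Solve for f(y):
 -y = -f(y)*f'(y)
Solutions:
 f(y) = -sqrt(C1 + y^2)
 f(y) = sqrt(C1 + y^2)


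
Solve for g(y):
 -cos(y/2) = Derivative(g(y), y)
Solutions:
 g(y) = C1 - 2*sin(y/2)


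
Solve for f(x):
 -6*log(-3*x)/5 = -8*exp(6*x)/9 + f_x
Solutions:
 f(x) = C1 - 6*x*log(-x)/5 + 6*x*(1 - log(3))/5 + 4*exp(6*x)/27


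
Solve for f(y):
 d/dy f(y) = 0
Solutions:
 f(y) = C1


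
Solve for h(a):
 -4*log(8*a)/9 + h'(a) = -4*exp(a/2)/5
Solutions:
 h(a) = C1 + 4*a*log(a)/9 + 4*a*(-1 + 3*log(2))/9 - 8*exp(a/2)/5


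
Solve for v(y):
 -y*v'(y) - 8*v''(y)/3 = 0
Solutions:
 v(y) = C1 + C2*erf(sqrt(3)*y/4)


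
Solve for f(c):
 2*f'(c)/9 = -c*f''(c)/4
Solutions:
 f(c) = C1 + C2*c^(1/9)


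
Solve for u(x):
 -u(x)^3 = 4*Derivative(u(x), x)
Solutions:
 u(x) = -sqrt(2)*sqrt(-1/(C1 - x))
 u(x) = sqrt(2)*sqrt(-1/(C1 - x))


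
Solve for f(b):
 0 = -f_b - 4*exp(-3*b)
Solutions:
 f(b) = C1 + 4*exp(-3*b)/3


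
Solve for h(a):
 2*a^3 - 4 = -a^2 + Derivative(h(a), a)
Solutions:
 h(a) = C1 + a^4/2 + a^3/3 - 4*a


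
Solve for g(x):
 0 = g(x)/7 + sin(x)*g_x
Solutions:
 g(x) = C1*(cos(x) + 1)^(1/14)/(cos(x) - 1)^(1/14)


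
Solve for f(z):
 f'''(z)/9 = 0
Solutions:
 f(z) = C1 + C2*z + C3*z^2


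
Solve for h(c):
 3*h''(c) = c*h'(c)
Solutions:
 h(c) = C1 + C2*erfi(sqrt(6)*c/6)


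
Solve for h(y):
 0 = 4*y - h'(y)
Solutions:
 h(y) = C1 + 2*y^2


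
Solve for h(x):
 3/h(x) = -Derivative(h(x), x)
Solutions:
 h(x) = -sqrt(C1 - 6*x)
 h(x) = sqrt(C1 - 6*x)


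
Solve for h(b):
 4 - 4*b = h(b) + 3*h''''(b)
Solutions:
 h(b) = -4*b + (C1*sin(sqrt(2)*3^(3/4)*b/6) + C2*cos(sqrt(2)*3^(3/4)*b/6))*exp(-sqrt(2)*3^(3/4)*b/6) + (C3*sin(sqrt(2)*3^(3/4)*b/6) + C4*cos(sqrt(2)*3^(3/4)*b/6))*exp(sqrt(2)*3^(3/4)*b/6) + 4


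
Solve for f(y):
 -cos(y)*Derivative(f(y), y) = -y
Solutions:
 f(y) = C1 + Integral(y/cos(y), y)


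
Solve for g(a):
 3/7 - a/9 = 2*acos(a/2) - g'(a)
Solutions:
 g(a) = C1 + a^2/18 + 2*a*acos(a/2) - 3*a/7 - 2*sqrt(4 - a^2)


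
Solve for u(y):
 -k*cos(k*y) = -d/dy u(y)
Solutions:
 u(y) = C1 + sin(k*y)


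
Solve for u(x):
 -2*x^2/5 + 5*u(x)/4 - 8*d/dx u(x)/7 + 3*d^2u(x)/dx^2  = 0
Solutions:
 u(x) = 8*x^2/25 + 512*x/875 + (C1*sin(sqrt(671)*x/42) + C2*cos(sqrt(671)*x/42))*exp(4*x/21) - 30656/30625


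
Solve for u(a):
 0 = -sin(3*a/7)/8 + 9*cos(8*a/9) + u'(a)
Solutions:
 u(a) = C1 - 81*sin(8*a/9)/8 - 7*cos(3*a/7)/24


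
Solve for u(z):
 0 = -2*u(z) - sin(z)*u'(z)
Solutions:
 u(z) = C1*(cos(z) + 1)/(cos(z) - 1)


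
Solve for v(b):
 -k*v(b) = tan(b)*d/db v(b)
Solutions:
 v(b) = C1*exp(-k*log(sin(b)))


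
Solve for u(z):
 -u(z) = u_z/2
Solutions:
 u(z) = C1*exp(-2*z)


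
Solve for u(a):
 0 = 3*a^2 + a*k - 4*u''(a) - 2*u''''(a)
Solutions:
 u(a) = C1 + C2*a + C3*sin(sqrt(2)*a) + C4*cos(sqrt(2)*a) + a^4/16 + a^3*k/24 - 3*a^2/8


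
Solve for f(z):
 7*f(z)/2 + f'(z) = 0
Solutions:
 f(z) = C1*exp(-7*z/2)


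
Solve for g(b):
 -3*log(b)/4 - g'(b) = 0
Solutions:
 g(b) = C1 - 3*b*log(b)/4 + 3*b/4


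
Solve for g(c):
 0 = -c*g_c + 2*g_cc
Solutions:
 g(c) = C1 + C2*erfi(c/2)


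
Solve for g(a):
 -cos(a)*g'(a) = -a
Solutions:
 g(a) = C1 + Integral(a/cos(a), a)


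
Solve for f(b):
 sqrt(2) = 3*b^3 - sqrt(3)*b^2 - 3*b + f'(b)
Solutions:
 f(b) = C1 - 3*b^4/4 + sqrt(3)*b^3/3 + 3*b^2/2 + sqrt(2)*b


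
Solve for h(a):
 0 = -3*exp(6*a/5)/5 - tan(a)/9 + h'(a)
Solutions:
 h(a) = C1 + exp(6*a/5)/2 - log(cos(a))/9


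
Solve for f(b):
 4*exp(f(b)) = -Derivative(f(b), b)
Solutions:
 f(b) = log(1/(C1 + 4*b))


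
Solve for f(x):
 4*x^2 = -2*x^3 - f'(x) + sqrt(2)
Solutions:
 f(x) = C1 - x^4/2 - 4*x^3/3 + sqrt(2)*x


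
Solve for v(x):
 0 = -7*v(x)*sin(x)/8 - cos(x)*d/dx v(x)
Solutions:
 v(x) = C1*cos(x)^(7/8)


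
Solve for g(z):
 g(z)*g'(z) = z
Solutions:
 g(z) = -sqrt(C1 + z^2)
 g(z) = sqrt(C1 + z^2)


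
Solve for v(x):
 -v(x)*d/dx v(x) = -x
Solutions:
 v(x) = -sqrt(C1 + x^2)
 v(x) = sqrt(C1 + x^2)


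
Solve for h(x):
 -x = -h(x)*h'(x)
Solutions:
 h(x) = -sqrt(C1 + x^2)
 h(x) = sqrt(C1 + x^2)


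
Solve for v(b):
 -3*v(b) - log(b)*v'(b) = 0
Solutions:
 v(b) = C1*exp(-3*li(b))


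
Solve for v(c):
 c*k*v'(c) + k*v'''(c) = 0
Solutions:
 v(c) = C1 + Integral(C2*airyai(-c) + C3*airybi(-c), c)


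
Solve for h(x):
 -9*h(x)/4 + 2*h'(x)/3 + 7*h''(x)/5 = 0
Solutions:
 h(x) = C1*exp(x*(-10 + sqrt(2935))/42) + C2*exp(-x*(10 + sqrt(2935))/42)


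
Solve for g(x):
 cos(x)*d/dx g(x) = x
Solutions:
 g(x) = C1 + Integral(x/cos(x), x)


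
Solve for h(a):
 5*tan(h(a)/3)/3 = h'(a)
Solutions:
 h(a) = -3*asin(C1*exp(5*a/9)) + 3*pi
 h(a) = 3*asin(C1*exp(5*a/9))


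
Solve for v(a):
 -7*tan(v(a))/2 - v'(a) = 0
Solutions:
 v(a) = pi - asin(C1*exp(-7*a/2))
 v(a) = asin(C1*exp(-7*a/2))


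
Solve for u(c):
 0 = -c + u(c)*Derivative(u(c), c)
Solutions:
 u(c) = -sqrt(C1 + c^2)
 u(c) = sqrt(C1 + c^2)


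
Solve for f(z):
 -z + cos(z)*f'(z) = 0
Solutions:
 f(z) = C1 + Integral(z/cos(z), z)


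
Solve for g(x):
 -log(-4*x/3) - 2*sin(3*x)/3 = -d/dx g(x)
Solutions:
 g(x) = C1 + x*log(-x) - x*log(3) - x + 2*x*log(2) - 2*cos(3*x)/9


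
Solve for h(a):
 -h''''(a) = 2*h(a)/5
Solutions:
 h(a) = (C1*sin(10^(3/4)*a/10) + C2*cos(10^(3/4)*a/10))*exp(-10^(3/4)*a/10) + (C3*sin(10^(3/4)*a/10) + C4*cos(10^(3/4)*a/10))*exp(10^(3/4)*a/10)


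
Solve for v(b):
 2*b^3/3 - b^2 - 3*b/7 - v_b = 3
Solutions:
 v(b) = C1 + b^4/6 - b^3/3 - 3*b^2/14 - 3*b


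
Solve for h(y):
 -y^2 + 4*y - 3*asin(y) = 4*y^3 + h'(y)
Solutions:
 h(y) = C1 - y^4 - y^3/3 + 2*y^2 - 3*y*asin(y) - 3*sqrt(1 - y^2)


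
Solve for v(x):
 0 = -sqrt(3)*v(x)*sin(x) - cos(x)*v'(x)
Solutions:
 v(x) = C1*cos(x)^(sqrt(3))


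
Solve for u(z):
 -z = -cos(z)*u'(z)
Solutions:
 u(z) = C1 + Integral(z/cos(z), z)


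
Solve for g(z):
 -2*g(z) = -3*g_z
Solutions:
 g(z) = C1*exp(2*z/3)


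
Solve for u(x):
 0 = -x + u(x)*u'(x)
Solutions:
 u(x) = -sqrt(C1 + x^2)
 u(x) = sqrt(C1 + x^2)


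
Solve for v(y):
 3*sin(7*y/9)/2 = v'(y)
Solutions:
 v(y) = C1 - 27*cos(7*y/9)/14


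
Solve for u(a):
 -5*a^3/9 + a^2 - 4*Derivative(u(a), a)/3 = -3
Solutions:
 u(a) = C1 - 5*a^4/48 + a^3/4 + 9*a/4


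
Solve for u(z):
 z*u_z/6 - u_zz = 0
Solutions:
 u(z) = C1 + C2*erfi(sqrt(3)*z/6)


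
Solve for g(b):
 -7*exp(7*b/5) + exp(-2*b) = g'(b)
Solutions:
 g(b) = C1 - 5*exp(7*b/5) - exp(-2*b)/2


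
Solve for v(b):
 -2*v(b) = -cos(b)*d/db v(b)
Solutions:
 v(b) = C1*(sin(b) + 1)/(sin(b) - 1)


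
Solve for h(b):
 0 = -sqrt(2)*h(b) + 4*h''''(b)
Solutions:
 h(b) = C1*exp(-2^(5/8)*b/2) + C2*exp(2^(5/8)*b/2) + C3*sin(2^(5/8)*b/2) + C4*cos(2^(5/8)*b/2)


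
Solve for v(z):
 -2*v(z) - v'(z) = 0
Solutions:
 v(z) = C1*exp(-2*z)


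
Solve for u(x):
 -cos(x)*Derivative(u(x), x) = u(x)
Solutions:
 u(x) = C1*sqrt(sin(x) - 1)/sqrt(sin(x) + 1)


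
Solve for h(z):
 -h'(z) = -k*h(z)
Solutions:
 h(z) = C1*exp(k*z)


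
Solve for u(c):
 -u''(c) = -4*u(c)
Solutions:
 u(c) = C1*exp(-2*c) + C2*exp(2*c)


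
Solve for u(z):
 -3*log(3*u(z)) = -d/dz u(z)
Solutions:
 -Integral(1/(log(_y) + log(3)), (_y, u(z)))/3 = C1 - z


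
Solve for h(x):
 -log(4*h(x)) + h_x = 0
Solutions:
 -Integral(1/(log(_y) + 2*log(2)), (_y, h(x))) = C1 - x
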